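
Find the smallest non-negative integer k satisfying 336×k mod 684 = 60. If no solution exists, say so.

47

gcd(336, 684) = 12, and 12 | 60, so solutions exist.
Divide through by 12: 28×k = 5 (mod 57).
28⁻¹ ≡ 55 (mod 57).
k ≡ 55×5 ≡ 47 (mod 57).
The smallest non-negative solution is k = 47.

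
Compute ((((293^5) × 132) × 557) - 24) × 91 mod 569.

(293)^5 ≡ 113 (mod 569)
113 × 132 = 14916 ≡ 122 (mod 569)
122 × 557 = 67954 ≡ 243 (mod 569)
243 - 24 = 219
219 × 91 = 19929 ≡ 14 (mod 569)

14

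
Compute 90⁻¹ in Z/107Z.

44

Run the extended Euclidean algorithm:
107 = 1×90 + 17
90 = 5×17 + 5
17 = 3×5 + 2
5 = 2×2 + 1
2 = 2×1 + 0
gcd(90, 107) = 1, so the inverse exists.
Bézout: 1 = −37×107 + 44×90.
So 90⁻¹ ≡ 44 (mod 107).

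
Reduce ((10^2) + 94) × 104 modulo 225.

(10)^2 ≡ 100 (mod 225)
100 + 94 = 194
194 × 104 = 20176 ≡ 151 (mod 225)

151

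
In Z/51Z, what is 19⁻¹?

By the extended Euclidean algorithm:
51 = 2×19 + 13
19 = 1×13 + 6
13 = 2×6 + 1
6 = 6×1 + 0
gcd(19, 51) = 1, so the inverse exists.
Bézout: 1 = 3×51 − 8×19.
So 19⁻¹ ≡ −8 ≡ 43 (mod 51).

43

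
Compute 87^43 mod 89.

43 in binary is 101011, i.e. 43 = 32 + 8 + 2 + 1.
87^1 ≡ 87 (mod 89)
87^2 ≡ 87^2 = 7569 ≡ 4 (mod 89)
87^4 ≡ 4^2 = 16 (mod 89)
87^8 ≡ 16^2 = 256 ≡ 78 (mod 89)
87^16 ≡ 78^2 = 6084 ≡ 32 (mod 89)
87^32 ≡ 32^2 = 1024 ≡ 45 (mod 89)
87^43 = 87^32 × 87^8 × 87^2 × 87^1 ≡ 45 × 78 × 4 × 87 (mod 89).
Accumulate the product:
45 × 78 = 3510 ≡ 39
39 × 4 = 156 ≡ 67
67 × 87 = 5829 ≡ 44

44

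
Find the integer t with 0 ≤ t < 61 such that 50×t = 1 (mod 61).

11

Apply the Euclidean algorithm and back-substitute:
61 = 1*50 + 11
50 = 4*11 + 6
11 = 1*6 + 5
6 = 1*5 + 1
5 = 5*1 + 0
gcd(50, 61) = 1, so the inverse exists.
Bézout: 1 = −9*61 + 11*50.
So 50⁻¹ ≡ 11 (mod 61).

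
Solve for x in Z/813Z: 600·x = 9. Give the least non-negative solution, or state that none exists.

145

gcd(600, 813) = 3, and 3 | 9, so solutions exist.
Divide through by 3: 200·x = 3 (mod 271).
200⁻¹ ≡ 229 (mod 271).
x ≡ 229·3 ≡ 145 (mod 271).
The smallest non-negative solution is x = 145.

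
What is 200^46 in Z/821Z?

627

Using repeated squaring:
200^1 ≡ 200 (mod 821)
200^2 ≡ 200^2 = 40000 ≡ 592 (mod 821)
200^4 ≡ 592^2 = 350464 ≡ 718 (mod 821)
200^8 ≡ 718^2 = 515524 ≡ 757 (mod 821)
200^16 ≡ 757^2 = 573049 ≡ 812 (mod 821)
200^32 ≡ 812^2 = 659344 ≡ 81 (mod 821)
200^46 = 200^32 · 200^8 · 200^4 · 200^2 ≡ 81 · 757 · 718 · 592 (mod 821).
Accumulate the product:
81 · 757 = 61317 ≡ 563
563 · 718 = 404234 ≡ 302
302 · 592 = 178784 ≡ 627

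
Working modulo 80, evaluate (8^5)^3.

(8)^5 ≡ 48 (mod 80)
(48)^3 ≡ 32 (mod 80)

32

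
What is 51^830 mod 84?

81

By square-and-multiply:
830 in binary is 1100111110, i.e. 830 = 512 + 256 + 32 + 16 + 8 + 4 + 2.
51^1 ≡ 51 (mod 84)
51^2 ≡ 51^2 = 2601 ≡ 81 (mod 84)
51^4 ≡ 81^2 = 6561 ≡ 9 (mod 84)
51^8 ≡ 9^2 = 81 (mod 84)
51^16 ≡ 81^2 = 6561 ≡ 9 (mod 84)
51^32 ≡ 9^2 = 81 (mod 84)
51^64 ≡ 81^2 = 6561 ≡ 9 (mod 84)
51^128 ≡ 9^2 = 81 (mod 84)
51^256 ≡ 81^2 = 6561 ≡ 9 (mod 84)
51^512 ≡ 9^2 = 81 (mod 84)
51^830 = 51^512 × 51^256 × 51^32 × 51^16 × 51^8 × 51^4 × 51^2 ≡ 81 × 9 × 81 × 9 × 81 × 9 × 81 (mod 84).
Accumulate the product:
81 × 9 = 729 ≡ 57
57 × 81 = 4617 ≡ 81
81 × 9 = 729 ≡ 57
57 × 81 = 4617 ≡ 81
81 × 9 = 729 ≡ 57
57 × 81 = 4617 ≡ 81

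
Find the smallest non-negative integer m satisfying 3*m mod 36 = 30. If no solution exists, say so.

10

gcd(3, 36) = 3, and 3 | 30, so solutions exist.
Divide through by 3: 1*m ≡ 10 mod 12.
1⁻¹ ≡ 1 (mod 12).
m ≡ 1*10 ≡ 10 (mod 12).
The smallest non-negative solution is m = 10.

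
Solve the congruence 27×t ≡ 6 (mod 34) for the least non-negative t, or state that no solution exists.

4

gcd(27, 34) = 1, so a unique solution mod 34 exists.
27⁻¹ ≡ 29 (mod 34).
t ≡ 29×6 ≡ 4 (mod 34).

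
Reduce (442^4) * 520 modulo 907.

797

(442)^4 ≡ 87 (mod 907)
87 * 520 = 45240 ≡ 797 (mod 907)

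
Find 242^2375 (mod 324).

80

Using repeated squaring:
2375 in binary is 100101000111, i.e. 2375 = 2048 + 256 + 64 + 4 + 2 + 1.
242^1 ≡ 242 (mod 324)
242^2 ≡ 242^2 = 58564 ≡ 244 (mod 324)
242^4 ≡ 244^2 = 59536 ≡ 244 (mod 324)
242^8 ≡ 244^2 = 59536 ≡ 244 (mod 324)
242^16 ≡ 244^2 = 59536 ≡ 244 (mod 324)
242^32 ≡ 244^2 = 59536 ≡ 244 (mod 324)
242^64 ≡ 244^2 = 59536 ≡ 244 (mod 324)
242^128 ≡ 244^2 = 59536 ≡ 244 (mod 324)
242^256 ≡ 244^2 = 59536 ≡ 244 (mod 324)
242^512 ≡ 244^2 = 59536 ≡ 244 (mod 324)
242^1024 ≡ 244^2 = 59536 ≡ 244 (mod 324)
242^2048 ≡ 244^2 = 59536 ≡ 244 (mod 324)
242^2375 = 242^2048 · 242^256 · 242^64 · 242^4 · 242^2 · 242^1 ≡ 244 · 244 · 244 · 244 · 244 · 242 (mod 324).
Accumulate the product:
244 · 244 = 59536 ≡ 244
244 · 244 = 59536 ≡ 244
244 · 244 = 59536 ≡ 244
244 · 244 = 59536 ≡ 244
244 · 242 = 59048 ≡ 80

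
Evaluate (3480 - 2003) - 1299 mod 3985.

3480 - 2003 = 1477
1477 - 1299 = 178

178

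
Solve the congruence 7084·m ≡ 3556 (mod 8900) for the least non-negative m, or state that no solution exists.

1434

gcd(7084, 8900) = 4, and 4 | 3556, so solutions exist.
Divide through by 4: 1771·m mod 2225 = 889.
1771⁻¹ ≡ 1681 (mod 2225).
m ≡ 1681·889 ≡ 1434 (mod 2225).
The smallest non-negative solution is m = 1434.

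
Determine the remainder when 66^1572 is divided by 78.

66

1572 in binary is 11000100100, i.e. 1572 = 1024 + 512 + 32 + 4.
66^1 ≡ 66 (mod 78)
66^2 ≡ 66^2 = 4356 ≡ 66 (mod 78)
66^4 ≡ 66^2 = 4356 ≡ 66 (mod 78)
66^8 ≡ 66^2 = 4356 ≡ 66 (mod 78)
66^16 ≡ 66^2 = 4356 ≡ 66 (mod 78)
66^32 ≡ 66^2 = 4356 ≡ 66 (mod 78)
66^64 ≡ 66^2 = 4356 ≡ 66 (mod 78)
66^128 ≡ 66^2 = 4356 ≡ 66 (mod 78)
66^256 ≡ 66^2 = 4356 ≡ 66 (mod 78)
66^512 ≡ 66^2 = 4356 ≡ 66 (mod 78)
66^1024 ≡ 66^2 = 4356 ≡ 66 (mod 78)
66^1572 = 66^1024 · 66^512 · 66^32 · 66^4 ≡ 66 · 66 · 66 · 66 (mod 78).
Accumulate the product:
66 · 66 = 4356 ≡ 66
66 · 66 = 4356 ≡ 66
66 · 66 = 4356 ≡ 66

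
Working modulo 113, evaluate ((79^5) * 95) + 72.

(79)^5 ≡ 68 (mod 113)
68 * 95 = 6460 ≡ 19 (mod 113)
19 + 72 = 91

91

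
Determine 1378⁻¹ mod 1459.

By the extended Euclidean algorithm:
1459 = 1·1378 + 81
1378 = 17·81 + 1
81 = 81·1 + 0
gcd(1378, 1459) = 1, so the inverse exists.
Back-substitute for 1:
1 = 1·1378 − 17·81
  = −17·1459 + 18·1378
So 1378⁻¹ ≡ 18 (mod 1459).

18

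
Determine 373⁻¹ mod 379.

63

379 = 1·373 + 6
373 = 62·6 + 1
6 = 6·1 + 0
gcd(373, 379) = 1, so the inverse exists.
Back-substitute for 1:
1 = 1·373 − 62·6
  = −62·379 + 63·373
So 373⁻¹ ≡ 63 (mod 379).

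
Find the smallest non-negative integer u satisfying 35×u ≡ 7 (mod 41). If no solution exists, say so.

33

gcd(35, 41) = 1, so a unique solution mod 41 exists.
35⁻¹ ≡ 34 (mod 41).
u ≡ 34×7 ≡ 33 (mod 41).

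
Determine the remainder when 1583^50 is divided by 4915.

1319

50 in binary is 110010, i.e. 50 = 32 + 16 + 2.
1583^1 ≡ 1583 (mod 4915)
1583^2 ≡ 1583^2 = 2505889 ≡ 4154 (mod 4915)
1583^4 ≡ 4154^2 = 17255716 ≡ 4066 (mod 4915)
1583^8 ≡ 4066^2 = 16532356 ≡ 3211 (mod 4915)
1583^16 ≡ 3211^2 = 10310521 ≡ 3766 (mod 4915)
1583^32 ≡ 3766^2 = 14182756 ≡ 2981 (mod 4915)
1583^50 = 1583^32 · 1583^16 · 1583^2 ≡ 2981 · 3766 · 4154 (mod 4915).
Accumulate the product:
2981 · 3766 = 11226446 ≡ 586
586 · 4154 = 2434244 ≡ 1319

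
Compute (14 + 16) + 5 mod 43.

14 + 16 = 30
30 + 5 = 35

35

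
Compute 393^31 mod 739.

Using repeated squaring:
31 in binary is 11111, i.e. 31 = 16 + 8 + 4 + 2 + 1.
393^1 ≡ 393 (mod 739)
393^2 ≡ 393^2 = 154449 ≡ 737 (mod 739)
393^4 ≡ 737^2 = 543169 ≡ 4 (mod 739)
393^8 ≡ 4^2 = 16 (mod 739)
393^16 ≡ 16^2 = 256 (mod 739)
393^31 = 393^16 * 393^8 * 393^4 * 393^2 * 393^1 ≡ 256 * 16 * 4 * 737 * 393 (mod 739).
Accumulate the product:
256 * 16 = 4096 ≡ 401
401 * 4 = 1604 ≡ 126
126 * 737 = 92862 ≡ 487
487 * 393 = 191391 ≡ 729

729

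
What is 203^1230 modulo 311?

By square-and-multiply:
203^1 ≡ 203 (mod 311)
203^2 ≡ 203^2 = 41209 ≡ 157 (mod 311)
203^4 ≡ 157^2 = 24649 ≡ 80 (mod 311)
203^8 ≡ 80^2 = 6400 ≡ 180 (mod 311)
203^16 ≡ 180^2 = 32400 ≡ 56 (mod 311)
203^32 ≡ 56^2 = 3136 ≡ 26 (mod 311)
203^64 ≡ 26^2 = 676 ≡ 54 (mod 311)
203^128 ≡ 54^2 = 2916 ≡ 117 (mod 311)
203^256 ≡ 117^2 = 13689 ≡ 5 (mod 311)
203^512 ≡ 5^2 = 25 (mod 311)
203^1024 ≡ 25^2 = 625 ≡ 3 (mod 311)
203^1230 = 203^1024 × 203^128 × 203^64 × 203^8 × 203^4 × 203^2 ≡ 3 × 117 × 54 × 180 × 80 × 157 (mod 311).
Accumulate the product:
3 × 117 = 351 ≡ 40
40 × 54 = 2160 ≡ 294
294 × 180 = 52920 ≡ 50
50 × 80 = 4000 ≡ 268
268 × 157 = 42076 ≡ 91

91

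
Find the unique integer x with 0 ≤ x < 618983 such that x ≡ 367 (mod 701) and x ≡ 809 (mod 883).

701⁻¹ mod 883: 701·752 ≡ 1 (mod 883), so 701⁻¹ ≡ 752.
x = 367 + 701·((809 − 367)·752 mod 883) = 367 + 701·376 = 263943.

263943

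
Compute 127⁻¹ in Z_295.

295 = 2×127 + 41
127 = 3×41 + 4
41 = 10×4 + 1
4 = 4×1 + 0
gcd(127, 295) = 1, so the inverse exists.
Back-substitute for 1:
1 = 1×41 − 10×4
  = −10×127 + 31×41
  = 31×295 − 72×127
So 127⁻¹ ≡ −72 ≡ 223 (mod 295).

223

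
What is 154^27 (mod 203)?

Using repeated squaring:
27 in binary is 11011, i.e. 27 = 16 + 8 + 2 + 1.
154^1 ≡ 154 (mod 203)
154^2 ≡ 154^2 = 23716 ≡ 168 (mod 203)
154^4 ≡ 168^2 = 28224 ≡ 7 (mod 203)
154^8 ≡ 7^2 = 49 (mod 203)
154^16 ≡ 49^2 = 2401 ≡ 168 (mod 203)
154^27 = 154^16 * 154^8 * 154^2 * 154^1 ≡ 168 * 49 * 168 * 154 (mod 203).
Accumulate the product:
168 * 49 = 8232 ≡ 112
112 * 168 = 18816 ≡ 140
140 * 154 = 21560 ≡ 42

42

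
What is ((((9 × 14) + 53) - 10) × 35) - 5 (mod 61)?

54

9 × 14 = 126 ≡ 4 (mod 61)
4 + 53 = 57
57 - 10 = 47
47 × 35 = 1645 ≡ 59 (mod 61)
59 - 5 = 54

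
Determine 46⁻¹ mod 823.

662

Run the extended Euclidean algorithm:
823 = 17×46 + 41
46 = 1×41 + 5
41 = 8×5 + 1
5 = 5×1 + 0
gcd(46, 823) = 1, so the inverse exists.
Bézout: 1 = 9×823 − 161×46.
So 46⁻¹ ≡ −161 ≡ 662 (mod 823).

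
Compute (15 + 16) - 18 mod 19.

15 + 16 = 31 ≡ 12 (mod 19)
12 - 18 = -6 ≡ 13 (mod 19)

13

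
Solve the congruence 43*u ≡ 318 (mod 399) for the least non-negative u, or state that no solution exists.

360

gcd(43, 399) = 1, so a unique solution mod 399 exists.
43⁻¹ ≡ 232 (mod 399).
u ≡ 232*318 ≡ 360 (mod 399).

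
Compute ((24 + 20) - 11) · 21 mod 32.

21

24 + 20 = 44 ≡ 12 (mod 32)
12 - 11 = 1
1 · 21 = 21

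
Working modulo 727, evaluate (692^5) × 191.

(692)^5 ≡ 240 (mod 727)
240 × 191 = 45840 ≡ 39 (mod 727)

39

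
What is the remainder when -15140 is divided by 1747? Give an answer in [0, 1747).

-15140 = -9·1747 + 583, so -15140 ≡ 583 (mod 1747).

583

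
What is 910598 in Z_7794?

910598 = 116*7794 + 6494, so 910598 ≡ 6494 (mod 7794).

6494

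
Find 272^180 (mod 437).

210

Using repeated squaring:
180 in binary is 10110100, i.e. 180 = 128 + 32 + 16 + 4.
272^1 ≡ 272 (mod 437)
272^2 ≡ 272^2 = 73984 ≡ 131 (mod 437)
272^4 ≡ 131^2 = 17161 ≡ 118 (mod 437)
272^8 ≡ 118^2 = 13924 ≡ 377 (mod 437)
272^16 ≡ 377^2 = 142129 ≡ 104 (mod 437)
272^32 ≡ 104^2 = 10816 ≡ 328 (mod 437)
272^64 ≡ 328^2 = 107584 ≡ 82 (mod 437)
272^128 ≡ 82^2 = 6724 ≡ 169 (mod 437)
272^180 = 272^128 × 272^32 × 272^16 × 272^4 ≡ 169 × 328 × 104 × 118 (mod 437).
Accumulate the product:
169 × 328 = 55432 ≡ 370
370 × 104 = 38480 ≡ 24
24 × 118 = 2832 ≡ 210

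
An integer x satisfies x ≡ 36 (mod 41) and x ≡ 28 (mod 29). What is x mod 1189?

405

41⁻¹ mod 29: 41*17 ≡ 1 (mod 29), so 41⁻¹ ≡ 17.
x = 36 + 41*((28 − 36)*17 mod 29) = 36 + 41*9 = 405.
Check: 405 mod 41 = 36, 405 mod 29 = 28. ✓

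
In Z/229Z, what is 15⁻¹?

168

By the extended Euclidean algorithm:
229 = 15*15 + 4
15 = 3*4 + 3
4 = 1*3 + 1
3 = 3*1 + 0
gcd(15, 229) = 1, so the inverse exists.
Bézout: 1 = 4*229 − 61*15.
So 15⁻¹ ≡ −61 ≡ 168 (mod 229).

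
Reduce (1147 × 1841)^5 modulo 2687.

2503

1147 × 1841 = 2111627 ≡ 2332 (mod 2687)
(2332)^5 ≡ 2503 (mod 2687)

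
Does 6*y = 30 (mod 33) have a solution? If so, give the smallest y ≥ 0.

gcd(6, 33) = 3, and 3 | 30, so solutions exist.
Divide through by 3: 2*y ≡ 10 (mod 11).
2⁻¹ ≡ 6 (mod 11).
y ≡ 6*10 ≡ 5 (mod 11).
The smallest non-negative solution is y = 5.

5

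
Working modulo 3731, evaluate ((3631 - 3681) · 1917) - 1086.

70

3631 - 3681 = -50 ≡ 3681 (mod 3731)
3681 · 1917 = 7056477 ≡ 1156 (mod 3731)
1156 - 1086 = 70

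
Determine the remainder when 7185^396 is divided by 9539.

8815

7185^1 ≡ 7185 (mod 9539)
7185^2 ≡ 7185^2 = 51624225 ≡ 8696 (mod 9539)
7185^4 ≡ 8696^2 = 75620416 ≡ 4763 (mod 9539)
7185^8 ≡ 4763^2 = 22686169 ≡ 2427 (mod 9539)
7185^16 ≡ 2427^2 = 5890329 ≡ 4766 (mod 9539)
7185^32 ≡ 4766^2 = 22714756 ≡ 2397 (mod 9539)
7185^64 ≡ 2397^2 = 5745609 ≡ 3131 (mod 9539)
7185^128 ≡ 3131^2 = 9803161 ≡ 6608 (mod 9539)
7185^256 ≡ 6608^2 = 43665664 ≡ 5661 (mod 9539)
7185^396 = 7185^256 · 7185^128 · 7185^8 · 7185^4 ≡ 5661 · 6608 · 2427 · 4763 (mod 9539).
Accumulate the product:
5661 · 6608 = 37407888 ≡ 5469
5469 · 2427 = 13273263 ≡ 4514
4514 · 4763 = 21500182 ≡ 8815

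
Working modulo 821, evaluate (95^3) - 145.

106

(95)^3 ≡ 251 (mod 821)
251 - 145 = 106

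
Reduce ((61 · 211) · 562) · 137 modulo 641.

61 · 211 = 12871 ≡ 51 (mod 641)
51 · 562 = 28662 ≡ 458 (mod 641)
458 · 137 = 62746 ≡ 569 (mod 641)

569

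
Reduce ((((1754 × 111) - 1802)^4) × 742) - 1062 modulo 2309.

336

1754 × 111 = 194694 ≡ 738 (mod 2309)
738 - 1802 = -1064 ≡ 1245 (mod 2309)
(1245)^4 ≡ 1869 (mod 2309)
1869 × 742 = 1386798 ≡ 1398 (mod 2309)
1398 - 1062 = 336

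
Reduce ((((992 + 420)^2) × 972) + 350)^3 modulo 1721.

992 + 420 = 1412
(1412)^2 ≡ 826 (mod 1721)
826 × 972 = 802872 ≡ 886 (mod 1721)
886 + 350 = 1236
(1236)^3 ≡ 965 (mod 1721)

965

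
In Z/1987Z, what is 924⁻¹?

1987 = 2*924 + 139
924 = 6*139 + 90
139 = 1*90 + 49
90 = 1*49 + 41
49 = 1*41 + 8
41 = 5*8 + 1
8 = 8*1 + 0
gcd(924, 1987) = 1, so the inverse exists.
Bézout: 1 = −113*1987 + 243*924.
So 924⁻¹ ≡ 243 (mod 1987).

243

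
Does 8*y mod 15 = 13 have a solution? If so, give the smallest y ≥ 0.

11

gcd(8, 15) = 1, so a unique solution mod 15 exists.
8⁻¹ ≡ 2 (mod 15).
y ≡ 2*13 ≡ 11 (mod 15).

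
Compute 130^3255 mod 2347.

1471

Using repeated squaring:
130^1 ≡ 130 (mod 2347)
130^2 ≡ 130^2 = 16900 ≡ 471 (mod 2347)
130^4 ≡ 471^2 = 221841 ≡ 1223 (mod 2347)
130^8 ≡ 1223^2 = 1495729 ≡ 690 (mod 2347)
130^16 ≡ 690^2 = 476100 ≡ 2006 (mod 2347)
130^32 ≡ 2006^2 = 4024036 ≡ 1278 (mod 2347)
130^64 ≡ 1278^2 = 1633284 ≡ 2119 (mod 2347)
130^128 ≡ 2119^2 = 4490161 ≡ 350 (mod 2347)
130^256 ≡ 350^2 = 122500 ≡ 456 (mod 2347)
130^512 ≡ 456^2 = 207936 ≡ 1400 (mod 2347)
130^1024 ≡ 1400^2 = 1960000 ≡ 255 (mod 2347)
130^2048 ≡ 255^2 = 65025 ≡ 1656 (mod 2347)
130^3255 = 130^2048 × 130^1024 × 130^128 × 130^32 × 130^16 × 130^4 × 130^2 × 130^1 ≡ 1656 × 255 × 350 × 1278 × 2006 × 1223 × 471 × 130 (mod 2347).
Accumulate the product:
1656 × 255 = 422280 ≡ 2167
2167 × 350 = 758450 ≡ 369
369 × 1278 = 471582 ≡ 2182
2182 × 2006 = 4377092 ≡ 2284
2284 × 1223 = 2793332 ≡ 402
402 × 471 = 189342 ≡ 1582
1582 × 130 = 205660 ≡ 1471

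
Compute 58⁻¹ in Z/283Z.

122

283 = 4*58 + 51
58 = 1*51 + 7
51 = 7*7 + 2
7 = 3*2 + 1
2 = 2*1 + 0
gcd(58, 283) = 1, so the inverse exists.
Bézout: 1 = −25*283 + 122*58.
So 58⁻¹ ≡ 122 (mod 283).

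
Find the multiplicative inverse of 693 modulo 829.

Run the extended Euclidean algorithm:
829 = 1·693 + 136
693 = 5·136 + 13
136 = 10·13 + 6
13 = 2·6 + 1
6 = 6·1 + 0
gcd(693, 829) = 1, so the inverse exists.
Back-substitute for 1:
1 = 1·13 − 2·6
  = −2·136 + 21·13
  = 21·693 − 107·136
  = −107·829 + 128·693
So 693⁻¹ ≡ 128 (mod 829).

128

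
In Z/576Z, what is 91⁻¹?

19

576 = 6*91 + 30
91 = 3*30 + 1
30 = 30*1 + 0
gcd(91, 576) = 1, so the inverse exists.
Back-substitute for 1:
1 = 1*91 − 3*30
  = −3*576 + 19*91
So 91⁻¹ ≡ 19 (mod 576).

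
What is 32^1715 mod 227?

193

Compute successive squares:
1715 in binary is 11010110011, i.e. 1715 = 1024 + 512 + 128 + 32 + 16 + 2 + 1.
32^1 ≡ 32 (mod 227)
32^2 ≡ 32^2 = 1024 ≡ 116 (mod 227)
32^4 ≡ 116^2 = 13456 ≡ 63 (mod 227)
32^8 ≡ 63^2 = 3969 ≡ 110 (mod 227)
32^16 ≡ 110^2 = 12100 ≡ 69 (mod 227)
32^32 ≡ 69^2 = 4761 ≡ 221 (mod 227)
32^64 ≡ 221^2 = 48841 ≡ 36 (mod 227)
32^128 ≡ 36^2 = 1296 ≡ 161 (mod 227)
32^256 ≡ 161^2 = 25921 ≡ 43 (mod 227)
32^512 ≡ 43^2 = 1849 ≡ 33 (mod 227)
32^1024 ≡ 33^2 = 1089 ≡ 181 (mod 227)
32^1715 = 32^1024 · 32^512 · 32^128 · 32^32 · 32^16 · 32^2 · 32^1 ≡ 181 · 33 · 161 · 221 · 69 · 116 · 32 (mod 227).
Accumulate the product:
181 · 33 = 5973 ≡ 71
71 · 161 = 11431 ≡ 81
81 · 221 = 17901 ≡ 195
195 · 69 = 13455 ≡ 62
62 · 116 = 7192 ≡ 155
155 · 32 = 4960 ≡ 193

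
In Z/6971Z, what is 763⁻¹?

6971 = 9×763 + 104
763 = 7×104 + 35
104 = 2×35 + 34
35 = 1×34 + 1
34 = 34×1 + 0
gcd(763, 6971) = 1, so the inverse exists.
Back-substitute for 1:
1 = 1×35 − 1×34
  = −1×104 + 3×35
  = 3×763 − 22×104
  = −22×6971 + 201×763
So 763⁻¹ ≡ 201 (mod 6971).

201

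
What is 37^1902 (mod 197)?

By square-and-multiply:
1902 in binary is 11101101110, i.e. 1902 = 1024 + 512 + 256 + 64 + 32 + 8 + 4 + 2.
37^1 ≡ 37 (mod 197)
37^2 ≡ 37^2 = 1369 ≡ 187 (mod 197)
37^4 ≡ 187^2 = 34969 ≡ 100 (mod 197)
37^8 ≡ 100^2 = 10000 ≡ 150 (mod 197)
37^16 ≡ 150^2 = 22500 ≡ 42 (mod 197)
37^32 ≡ 42^2 = 1764 ≡ 188 (mod 197)
37^64 ≡ 188^2 = 35344 ≡ 81 (mod 197)
37^128 ≡ 81^2 = 6561 ≡ 60 (mod 197)
37^256 ≡ 60^2 = 3600 ≡ 54 (mod 197)
37^512 ≡ 54^2 = 2916 ≡ 158 (mod 197)
37^1024 ≡ 158^2 = 24964 ≡ 142 (mod 197)
37^1902 = 37^1024 * 37^512 * 37^256 * 37^64 * 37^32 * 37^8 * 37^4 * 37^2 ≡ 142 * 158 * 54 * 81 * 188 * 150 * 100 * 187 (mod 197).
Accumulate the product:
142 * 158 = 22436 ≡ 175
175 * 54 = 9450 ≡ 191
191 * 81 = 15471 ≡ 105
105 * 188 = 19740 ≡ 40
40 * 150 = 6000 ≡ 90
90 * 100 = 9000 ≡ 135
135 * 187 = 25245 ≡ 29

29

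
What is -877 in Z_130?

33

-877 = -7×130 + 33, so -877 ≡ 33 (mod 130).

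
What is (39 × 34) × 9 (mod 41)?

39 × 34 = 1326 ≡ 14 (mod 41)
14 × 9 = 126 ≡ 3 (mod 41)

3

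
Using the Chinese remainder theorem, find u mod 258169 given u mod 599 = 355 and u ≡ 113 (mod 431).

33300

599⁻¹ mod 431: 599·372 ≡ 1 (mod 431), so 599⁻¹ ≡ 372.
u = 355 + 599·((113 − 355)·372 mod 431) = 355 + 599·55 = 33300.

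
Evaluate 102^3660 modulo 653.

Compute successive squares:
102^1 ≡ 102 (mod 653)
102^2 ≡ 102^2 = 10404 ≡ 609 (mod 653)
102^4 ≡ 609^2 = 370881 ≡ 630 (mod 653)
102^8 ≡ 630^2 = 396900 ≡ 529 (mod 653)
102^16 ≡ 529^2 = 279841 ≡ 357 (mod 653)
102^32 ≡ 357^2 = 127449 ≡ 114 (mod 653)
102^64 ≡ 114^2 = 12996 ≡ 589 (mod 653)
102^128 ≡ 589^2 = 346921 ≡ 178 (mod 653)
102^256 ≡ 178^2 = 31684 ≡ 340 (mod 653)
102^512 ≡ 340^2 = 115600 ≡ 19 (mod 653)
102^1024 ≡ 19^2 = 361 (mod 653)
102^2048 ≡ 361^2 = 130321 ≡ 374 (mod 653)
102^3660 = 102^2048 · 102^1024 · 102^512 · 102^64 · 102^8 · 102^4 ≡ 374 · 361 · 19 · 589 · 529 · 630 (mod 653).
Accumulate the product:
374 · 361 = 135014 ≡ 496
496 · 19 = 9424 ≡ 282
282 · 589 = 166098 ≡ 236
236 · 529 = 124844 ≡ 121
121 · 630 = 76230 ≡ 482

482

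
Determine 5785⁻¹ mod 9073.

By the extended Euclidean algorithm:
9073 = 1·5785 + 3288
5785 = 1·3288 + 2497
3288 = 1·2497 + 791
2497 = 3·791 + 124
791 = 6·124 + 47
124 = 2·47 + 30
47 = 1·30 + 17
30 = 1·17 + 13
17 = 1·13 + 4
13 = 3·4 + 1
4 = 4·1 + 0
gcd(5785, 9073) = 1, so the inverse exists.
Back-substitute for 1:
1 = 1·13 − 3·4
  = −3·17 + 4·13
  = 4·30 − 7·17
  = −7·47 + 11·30
  = 11·124 − 29·47
  = −29·791 + 185·124
  = 185·2497 − 584·791
  = −584·3288 + 769·2497
  = 769·5785 − 1353·3288
  = −1353·9073 + 2122·5785
So 5785⁻¹ ≡ 2122 (mod 9073).

2122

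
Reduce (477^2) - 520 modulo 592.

(477)^2 ≡ 201 (mod 592)
201 - 520 = -319 ≡ 273 (mod 592)

273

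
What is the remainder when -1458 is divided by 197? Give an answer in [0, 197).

-1458 = -8*197 + 118, so -1458 ≡ 118 (mod 197).

118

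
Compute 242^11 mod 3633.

2

By square-and-multiply:
11 in binary is 1011, i.e. 11 = 8 + 2 + 1.
242^1 ≡ 242 (mod 3633)
242^2 ≡ 242^2 = 58564 ≡ 436 (mod 3633)
242^4 ≡ 436^2 = 190096 ≡ 1180 (mod 3633)
242^8 ≡ 1180^2 = 1392400 ≡ 961 (mod 3633)
242^11 = 242^8 × 242^2 × 242^1 ≡ 961 × 436 × 242 (mod 3633).
Accumulate the product:
961 × 436 = 418996 ≡ 1201
1201 × 242 = 290642 ≡ 2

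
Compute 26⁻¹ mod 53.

53 = 2×26 + 1
26 = 26×1 + 0
gcd(26, 53) = 1, so the inverse exists.
Back-substitute for 1:
1 = 1×53 − 2×26
So 26⁻¹ ≡ −2 ≡ 51 (mod 53).

51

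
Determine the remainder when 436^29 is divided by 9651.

29 in binary is 11101, i.e. 29 = 16 + 8 + 4 + 1.
436^1 ≡ 436 (mod 9651)
436^2 ≡ 436^2 = 190096 ≡ 6727 (mod 9651)
436^4 ≡ 6727^2 = 45252529 ≡ 8641 (mod 9651)
436^8 ≡ 8641^2 = 74666881 ≡ 6745 (mod 9651)
436^16 ≡ 6745^2 = 45495025 ≡ 211 (mod 9651)
436^29 = 436^16 · 436^8 · 436^4 · 436^1 ≡ 211 · 6745 · 8641 · 436 (mod 9651).
Accumulate the product:
211 · 6745 = 1423195 ≡ 4498
4498 · 8641 = 38867218 ≡ 2641
2641 · 436 = 1151476 ≡ 3007

3007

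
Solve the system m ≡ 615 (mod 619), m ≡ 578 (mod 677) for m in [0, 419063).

37136

619⁻¹ mod 677: 619*35 ≡ 1 (mod 677), so 619⁻¹ ≡ 35.
m = 615 + 619*((578 − 615)*35 mod 677) = 615 + 619*59 = 37136.
Check: 37136 mod 619 = 615, 37136 mod 677 = 578. ✓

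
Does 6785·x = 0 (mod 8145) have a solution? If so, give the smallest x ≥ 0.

gcd(6785, 8145) = 5, and 5 | 0, so solutions exist.
Divide through by 5: 1357·x = 0 (mod 1629).
1357⁻¹ ≡ 1084 (mod 1629).
x ≡ 1084·0 ≡ 0 (mod 1629).
The smallest non-negative solution is x = 0.

0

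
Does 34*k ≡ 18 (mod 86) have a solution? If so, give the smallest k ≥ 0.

41

gcd(34, 86) = 2, and 2 | 18, so solutions exist.
Divide through by 2: 17*k ≡ 9 (mod 43).
17⁻¹ ≡ 38 (mod 43).
k ≡ 38*9 ≡ 41 (mod 43).
The smallest non-negative solution is k = 41.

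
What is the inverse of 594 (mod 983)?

983 = 1×594 + 389
594 = 1×389 + 205
389 = 1×205 + 184
205 = 1×184 + 21
184 = 8×21 + 16
21 = 1×16 + 5
16 = 3×5 + 1
5 = 5×1 + 0
gcd(594, 983) = 1, so the inverse exists.
Back-substitute for 1:
1 = 1×16 − 3×5
  = −3×21 + 4×16
  = 4×184 − 35×21
  = −35×205 + 39×184
  = 39×389 − 74×205
  = −74×594 + 113×389
  = 113×983 − 187×594
So 594⁻¹ ≡ −187 ≡ 796 (mod 983).

796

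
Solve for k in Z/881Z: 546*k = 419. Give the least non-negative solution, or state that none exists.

338

gcd(546, 881) = 1, so a unique solution mod 881 exists.
546⁻¹ ≡ 476 (mod 881).
k ≡ 476*419 ≡ 338 (mod 881).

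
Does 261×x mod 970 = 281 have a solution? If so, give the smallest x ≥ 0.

gcd(261, 970) = 1, so a unique solution mod 970 exists.
261⁻¹ ≡ 721 (mod 970).
x ≡ 721×281 ≡ 841 (mod 970).

841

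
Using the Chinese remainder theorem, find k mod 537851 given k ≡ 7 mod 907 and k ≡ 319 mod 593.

907⁻¹ mod 593: 907*17 ≡ 1 (mod 593), so 907⁻¹ ≡ 17.
k = 7 + 907*((319 − 7)*17 mod 593) = 7 + 907*560 = 507927.
Check: 507927 mod 907 = 7, 507927 mod 593 = 319. ✓

507927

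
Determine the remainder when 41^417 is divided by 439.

41^1 ≡ 41 (mod 439)
41^2 ≡ 41^2 = 1681 ≡ 364 (mod 439)
41^4 ≡ 364^2 = 132496 ≡ 357 (mod 439)
41^8 ≡ 357^2 = 127449 ≡ 139 (mod 439)
41^16 ≡ 139^2 = 19321 ≡ 5 (mod 439)
41^32 ≡ 5^2 = 25 (mod 439)
41^64 ≡ 25^2 = 625 ≡ 186 (mod 439)
41^128 ≡ 186^2 = 34596 ≡ 354 (mod 439)
41^256 ≡ 354^2 = 125316 ≡ 201 (mod 439)
41^417 = 41^256 × 41^128 × 41^32 × 41^1 ≡ 201 × 354 × 25 × 41 (mod 439).
Accumulate the product:
201 × 354 = 71154 ≡ 36
36 × 25 = 900 ≡ 22
22 × 41 = 902 ≡ 24

24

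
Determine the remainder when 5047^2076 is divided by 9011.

By square-and-multiply:
2076 in binary is 100000011100, i.e. 2076 = 2048 + 16 + 8 + 4.
5047^1 ≡ 5047 (mod 9011)
5047^2 ≡ 5047^2 = 25472209 ≡ 7123 (mod 9011)
5047^4 ≡ 7123^2 = 50737129 ≡ 5199 (mod 9011)
5047^8 ≡ 5199^2 = 27029601 ≡ 5612 (mod 9011)
5047^16 ≡ 5612^2 = 31494544 ≡ 1099 (mod 9011)
5047^32 ≡ 1099^2 = 1207801 ≡ 327 (mod 9011)
5047^64 ≡ 327^2 = 106929 ≡ 7808 (mod 9011)
5047^128 ≡ 7808^2 = 60964864 ≡ 5449 (mod 9011)
5047^256 ≡ 5449^2 = 29691601 ≡ 356 (mod 9011)
5047^512 ≡ 356^2 = 126736 ≡ 582 (mod 9011)
5047^1024 ≡ 582^2 = 338724 ≡ 5317 (mod 9011)
5047^2048 ≡ 5317^2 = 28270489 ≡ 2982 (mod 9011)
5047^2076 = 5047^2048 × 5047^16 × 5047^8 × 5047^4 ≡ 2982 × 1099 × 5612 × 5199 (mod 9011).
Accumulate the product:
2982 × 1099 = 3277218 ≡ 6225
6225 × 5612 = 34934700 ≡ 8064
8064 × 5199 = 41924736 ≡ 5564

5564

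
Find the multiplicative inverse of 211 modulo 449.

266

449 = 2*211 + 27
211 = 7*27 + 22
27 = 1*22 + 5
22 = 4*5 + 2
5 = 2*2 + 1
2 = 2*1 + 0
gcd(211, 449) = 1, so the inverse exists.
Back-substitute for 1:
1 = 1*5 − 2*2
  = −2*22 + 9*5
  = 9*27 − 11*22
  = −11*211 + 86*27
  = 86*449 − 183*211
So 211⁻¹ ≡ −183 ≡ 266 (mod 449).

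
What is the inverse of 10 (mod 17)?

12

By the extended Euclidean algorithm:
17 = 1*10 + 7
10 = 1*7 + 3
7 = 2*3 + 1
3 = 3*1 + 0
gcd(10, 17) = 1, so the inverse exists.
Bézout: 1 = 3*17 − 5*10.
So 10⁻¹ ≡ −5 ≡ 12 (mod 17).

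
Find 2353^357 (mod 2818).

1031

Using repeated squaring:
357 in binary is 101100101, i.e. 357 = 256 + 64 + 32 + 4 + 1.
2353^1 ≡ 2353 (mod 2818)
2353^2 ≡ 2353^2 = 5536609 ≡ 2057 (mod 2818)
2353^4 ≡ 2057^2 = 4231249 ≡ 1431 (mod 2818)
2353^8 ≡ 1431^2 = 2047761 ≡ 1893 (mod 2818)
2353^16 ≡ 1893^2 = 3583449 ≡ 1771 (mod 2818)
2353^32 ≡ 1771^2 = 3136441 ≡ 7 (mod 2818)
2353^64 ≡ 7^2 = 49 (mod 2818)
2353^128 ≡ 49^2 = 2401 (mod 2818)
2353^256 ≡ 2401^2 = 5764801 ≡ 1991 (mod 2818)
2353^357 = 2353^256 * 2353^64 * 2353^32 * 2353^4 * 2353^1 ≡ 1991 * 49 * 7 * 1431 * 2353 (mod 2818).
Accumulate the product:
1991 * 49 = 97559 ≡ 1747
1747 * 7 = 12229 ≡ 957
957 * 1431 = 1369467 ≡ 2737
2737 * 2353 = 6440161 ≡ 1031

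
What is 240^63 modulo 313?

Using repeated squaring:
63 in binary is 111111, i.e. 63 = 32 + 16 + 8 + 4 + 2 + 1.
240^1 ≡ 240 (mod 313)
240^2 ≡ 240^2 = 57600 ≡ 8 (mod 313)
240^4 ≡ 8^2 = 64 (mod 313)
240^8 ≡ 64^2 = 4096 ≡ 27 (mod 313)
240^16 ≡ 27^2 = 729 ≡ 103 (mod 313)
240^32 ≡ 103^2 = 10609 ≡ 280 (mod 313)
240^63 = 240^32 × 240^16 × 240^8 × 240^4 × 240^2 × 240^1 ≡ 280 × 103 × 27 × 64 × 8 × 240 (mod 313).
Accumulate the product:
280 × 103 = 28840 ≡ 44
44 × 27 = 1188 ≡ 249
249 × 64 = 15936 ≡ 286
286 × 8 = 2288 ≡ 97
97 × 240 = 23280 ≡ 118

118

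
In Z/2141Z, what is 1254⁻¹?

Apply the Euclidean algorithm and back-substitute:
2141 = 1·1254 + 887
1254 = 1·887 + 367
887 = 2·367 + 153
367 = 2·153 + 61
153 = 2·61 + 31
61 = 1·31 + 30
31 = 1·30 + 1
30 = 30·1 + 0
gcd(1254, 2141) = 1, so the inverse exists.
Back-substitute for 1:
1 = 1·31 − 1·30
  = −1·61 + 2·31
  = 2·153 − 5·61
  = −5·367 + 12·153
  = 12·887 − 29·367
  = −29·1254 + 41·887
  = 41·2141 − 70·1254
So 1254⁻¹ ≡ −70 ≡ 2071 (mod 2141).

2071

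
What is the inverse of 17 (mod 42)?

By the extended Euclidean algorithm:
42 = 2·17 + 8
17 = 2·8 + 1
8 = 8·1 + 0
gcd(17, 42) = 1, so the inverse exists.
Bézout: 1 = −2·42 + 5·17.
So 17⁻¹ ≡ 5 (mod 42).

5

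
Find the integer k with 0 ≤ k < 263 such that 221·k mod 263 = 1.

By the extended Euclidean algorithm:
263 = 1×221 + 42
221 = 5×42 + 11
42 = 3×11 + 9
11 = 1×9 + 2
9 = 4×2 + 1
2 = 2×1 + 0
gcd(221, 263) = 1, so the inverse exists.
Bézout: 1 = 100×263 − 119×221.
So 221⁻¹ ≡ −119 ≡ 144 (mod 263).

144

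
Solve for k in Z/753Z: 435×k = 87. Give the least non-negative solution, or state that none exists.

201

gcd(435, 753) = 3, and 3 | 87, so solutions exist.
Divide through by 3: 145×k mod 251 = 29.
145⁻¹ ≡ 206 (mod 251).
k ≡ 206×29 ≡ 201 (mod 251).
The smallest non-negative solution is k = 201.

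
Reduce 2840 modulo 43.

2

2840 = 66*43 + 2, so 2840 ≡ 2 (mod 43).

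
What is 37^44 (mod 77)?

25

Compute successive squares:
44 in binary is 101100, i.e. 44 = 32 + 8 + 4.
37^1 ≡ 37 (mod 77)
37^2 ≡ 37^2 = 1369 ≡ 60 (mod 77)
37^4 ≡ 60^2 = 3600 ≡ 58 (mod 77)
37^8 ≡ 58^2 = 3364 ≡ 53 (mod 77)
37^16 ≡ 53^2 = 2809 ≡ 37 (mod 77)
37^32 ≡ 37^2 = 1369 ≡ 60 (mod 77)
37^44 = 37^32 × 37^8 × 37^4 ≡ 60 × 53 × 58 (mod 77).
Accumulate the product:
60 × 53 = 3180 ≡ 23
23 × 58 = 1334 ≡ 25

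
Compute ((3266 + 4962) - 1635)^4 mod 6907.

3266 + 4962 = 8228 ≡ 1321 (mod 6907)
1321 - 1635 = -314 ≡ 6593 (mod 6907)
(6593)^4 ≡ 3857 (mod 6907)

3857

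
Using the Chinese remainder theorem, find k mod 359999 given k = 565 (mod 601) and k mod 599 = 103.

601⁻¹ mod 599: 601*300 ≡ 1 (mod 599), so 601⁻¹ ≡ 300.
k = 565 + 601*((103 − 565)*300 mod 599) = 565 + 601*368 = 221733.

221733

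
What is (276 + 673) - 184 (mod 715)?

276 + 673 = 949 ≡ 234 (mod 715)
234 - 184 = 50

50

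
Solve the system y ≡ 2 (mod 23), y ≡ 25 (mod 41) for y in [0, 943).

23⁻¹ mod 41: 23·25 ≡ 1 (mod 41), so 23⁻¹ ≡ 25.
y = 2 + 23·((25 − 2)·25 mod 41) = 2 + 23·1 = 25.
Check: 25 mod 23 = 2, 25 mod 41 = 25. ✓

25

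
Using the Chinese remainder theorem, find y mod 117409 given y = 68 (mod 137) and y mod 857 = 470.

137⁻¹ mod 857: 137·563 ≡ 1 (mod 857), so 137⁻¹ ≡ 563.
y = 68 + 137·((470 − 68)·563 mod 857) = 68 + 137·78 = 10754.
Check: 10754 mod 137 = 68, 10754 mod 857 = 470. ✓

10754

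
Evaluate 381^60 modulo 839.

60 in binary is 111100, i.e. 60 = 32 + 16 + 8 + 4.
381^1 ≡ 381 (mod 839)
381^2 ≡ 381^2 = 145161 ≡ 14 (mod 839)
381^4 ≡ 14^2 = 196 (mod 839)
381^8 ≡ 196^2 = 38416 ≡ 661 (mod 839)
381^16 ≡ 661^2 = 436921 ≡ 641 (mod 839)
381^32 ≡ 641^2 = 410881 ≡ 610 (mod 839)
381^60 = 381^32 · 381^16 · 381^8 · 381^4 ≡ 610 · 641 · 661 · 196 (mod 839).
Accumulate the product:
610 · 641 = 391010 ≡ 36
36 · 661 = 23796 ≡ 304
304 · 196 = 59584 ≡ 15

15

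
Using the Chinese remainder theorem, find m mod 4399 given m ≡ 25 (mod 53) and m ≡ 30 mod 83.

53⁻¹ mod 83: 53·47 ≡ 1 (mod 83), so 53⁻¹ ≡ 47.
m = 25 + 53·((30 − 25)·47 mod 83) = 25 + 53·69 = 3682.
Check: 3682 mod 53 = 25, 3682 mod 83 = 30. ✓

3682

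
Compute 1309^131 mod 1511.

321

131 in binary is 10000011, i.e. 131 = 128 + 2 + 1.
1309^1 ≡ 1309 (mod 1511)
1309^2 ≡ 1309^2 = 1713481 ≡ 7 (mod 1511)
1309^4 ≡ 7^2 = 49 (mod 1511)
1309^8 ≡ 49^2 = 2401 ≡ 890 (mod 1511)
1309^16 ≡ 890^2 = 792100 ≡ 336 (mod 1511)
1309^32 ≡ 336^2 = 112896 ≡ 1082 (mod 1511)
1309^64 ≡ 1082^2 = 1170724 ≡ 1210 (mod 1511)
1309^128 ≡ 1210^2 = 1464100 ≡ 1452 (mod 1511)
1309^131 = 1309^128 × 1309^2 × 1309^1 ≡ 1452 × 7 × 1309 (mod 1511).
Accumulate the product:
1452 × 7 = 10164 ≡ 1098
1098 × 1309 = 1437282 ≡ 321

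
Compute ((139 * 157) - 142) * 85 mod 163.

139 * 157 = 21823 ≡ 144 (mod 163)
144 - 142 = 2
2 * 85 = 170 ≡ 7 (mod 163)

7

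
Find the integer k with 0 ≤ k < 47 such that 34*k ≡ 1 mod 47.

Apply the Euclidean algorithm and back-substitute:
47 = 1·34 + 13
34 = 2·13 + 8
13 = 1·8 + 5
8 = 1·5 + 3
5 = 1·3 + 2
3 = 1·2 + 1
2 = 2·1 + 0
gcd(34, 47) = 1, so the inverse exists.
Back-substitute for 1:
1 = 1·3 − 1·2
  = −1·5 + 2·3
  = 2·8 − 3·5
  = −3·13 + 5·8
  = 5·34 − 13·13
  = −13·47 + 18·34
So 34⁻¹ ≡ 18 (mod 47).

18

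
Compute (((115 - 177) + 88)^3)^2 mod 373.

160

115 - 177 = -62 ≡ 311 (mod 373)
311 + 88 = 399 ≡ 26 (mod 373)
(26)^3 ≡ 45 (mod 373)
(45)^2 ≡ 160 (mod 373)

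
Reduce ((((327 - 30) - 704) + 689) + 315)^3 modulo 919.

327 - 30 = 297
297 - 704 = -407 ≡ 512 (mod 919)
512 + 689 = 1201 ≡ 282 (mod 919)
282 + 315 = 597
(597)^3 ≡ 103 (mod 919)

103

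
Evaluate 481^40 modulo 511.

Using repeated squaring:
40 in binary is 101000, i.e. 40 = 32 + 8.
481^1 ≡ 481 (mod 511)
481^2 ≡ 481^2 = 231361 ≡ 389 (mod 511)
481^4 ≡ 389^2 = 151321 ≡ 65 (mod 511)
481^8 ≡ 65^2 = 4225 ≡ 137 (mod 511)
481^16 ≡ 137^2 = 18769 ≡ 373 (mod 511)
481^32 ≡ 373^2 = 139129 ≡ 137 (mod 511)
481^40 = 481^32 * 481^8 ≡ 137 * 137 (mod 511).
137 * 137 = 18769 ≡ 373 (mod 511).

373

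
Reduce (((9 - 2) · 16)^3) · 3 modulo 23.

9 - 2 = 7
7 · 16 = 112 ≡ 20 (mod 23)
(20)^3 ≡ 19 (mod 23)
19 · 3 = 57 ≡ 11 (mod 23)

11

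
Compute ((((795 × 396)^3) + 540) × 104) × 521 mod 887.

733

795 × 396 = 314820 ≡ 822 (mod 887)
(822)^3 ≡ 345 (mod 887)
345 + 540 = 885
885 × 104 = 92040 ≡ 679 (mod 887)
679 × 521 = 353759 ≡ 733 (mod 887)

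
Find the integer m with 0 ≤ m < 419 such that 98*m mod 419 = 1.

Apply the Euclidean algorithm and back-substitute:
419 = 4·98 + 27
98 = 3·27 + 17
27 = 1·17 + 10
17 = 1·10 + 7
10 = 1·7 + 3
7 = 2·3 + 1
3 = 3·1 + 0
gcd(98, 419) = 1, so the inverse exists.
Back-substitute for 1:
1 = 1·7 − 2·3
  = −2·10 + 3·7
  = 3·17 − 5·10
  = −5·27 + 8·17
  = 8·98 − 29·27
  = −29·419 + 124·98
So 98⁻¹ ≡ 124 (mod 419).

124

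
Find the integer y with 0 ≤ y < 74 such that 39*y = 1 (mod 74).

By the extended Euclidean algorithm:
74 = 1*39 + 35
39 = 1*35 + 4
35 = 8*4 + 3
4 = 1*3 + 1
3 = 3*1 + 0
gcd(39, 74) = 1, so the inverse exists.
Bézout: 1 = −10*74 + 19*39.
So 39⁻¹ ≡ 19 (mod 74).

19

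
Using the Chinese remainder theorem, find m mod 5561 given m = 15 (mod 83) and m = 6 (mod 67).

1011

83⁻¹ mod 67: 83*21 ≡ 1 (mod 67), so 83⁻¹ ≡ 21.
m = 15 + 83*((6 − 15)*21 mod 67) = 15 + 83*12 = 1011.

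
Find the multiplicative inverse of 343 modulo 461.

Apply the Euclidean algorithm and back-substitute:
461 = 1×343 + 118
343 = 2×118 + 107
118 = 1×107 + 11
107 = 9×11 + 8
11 = 1×8 + 3
8 = 2×3 + 2
3 = 1×2 + 1
2 = 2×1 + 0
gcd(343, 461) = 1, so the inverse exists.
Bézout: 1 = 125×461 − 168×343.
So 343⁻¹ ≡ −168 ≡ 293 (mod 461).

293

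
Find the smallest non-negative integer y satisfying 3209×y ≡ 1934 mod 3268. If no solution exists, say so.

gcd(3209, 3268) = 1, so a unique solution mod 3268 exists.
3209⁻¹ ≡ 997 (mod 3268).
y ≡ 997×1934 ≡ 78 (mod 3268).

78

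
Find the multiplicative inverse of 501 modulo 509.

318

By the extended Euclidean algorithm:
509 = 1×501 + 8
501 = 62×8 + 5
8 = 1×5 + 3
5 = 1×3 + 2
3 = 1×2 + 1
2 = 2×1 + 0
gcd(501, 509) = 1, so the inverse exists.
Back-substitute for 1:
1 = 1×3 − 1×2
  = −1×5 + 2×3
  = 2×8 − 3×5
  = −3×501 + 188×8
  = 188×509 − 191×501
So 501⁻¹ ≡ −191 ≡ 318 (mod 509).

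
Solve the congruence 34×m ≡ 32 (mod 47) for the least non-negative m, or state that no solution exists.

gcd(34, 47) = 1, so a unique solution mod 47 exists.
34⁻¹ ≡ 18 (mod 47).
m ≡ 18×32 ≡ 12 (mod 47).

12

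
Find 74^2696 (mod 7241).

2696 in binary is 101010001000, i.e. 2696 = 2048 + 512 + 128 + 8.
74^1 ≡ 74 (mod 7241)
74^2 ≡ 74^2 = 5476 (mod 7241)
74^4 ≡ 5476^2 = 29986576 ≡ 1595 (mod 7241)
74^8 ≡ 1595^2 = 2544025 ≡ 2434 (mod 7241)
74^16 ≡ 2434^2 = 5924356 ≡ 1218 (mod 7241)
74^32 ≡ 1218^2 = 1483524 ≡ 6360 (mod 7241)
74^64 ≡ 6360^2 = 40449600 ≡ 1374 (mod 7241)
74^128 ≡ 1374^2 = 1887876 ≡ 5216 (mod 7241)
74^256 ≡ 5216^2 = 27206656 ≡ 2219 (mod 7241)
74^512 ≡ 2219^2 = 4923961 ≡ 81 (mod 7241)
74^1024 ≡ 81^2 = 6561 (mod 7241)
74^2048 ≡ 6561^2 = 43046721 ≡ 6217 (mod 7241)
74^2696 = 74^2048 * 74^512 * 74^128 * 74^8 ≡ 6217 * 81 * 5216 * 2434 (mod 7241).
Accumulate the product:
6217 * 81 = 503577 ≡ 3948
3948 * 5216 = 20592768 ≡ 6605
6605 * 2434 = 16076570 ≡ 1550

1550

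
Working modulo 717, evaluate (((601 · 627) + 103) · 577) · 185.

601 · 627 = 376827 ≡ 402 (mod 717)
402 + 103 = 505
505 · 577 = 291385 ≡ 283 (mod 717)
283 · 185 = 52355 ≡ 14 (mod 717)

14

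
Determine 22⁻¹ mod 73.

10

73 = 3*22 + 7
22 = 3*7 + 1
7 = 7*1 + 0
gcd(22, 73) = 1, so the inverse exists.
Bézout: 1 = −3*73 + 10*22.
So 22⁻¹ ≡ 10 (mod 73).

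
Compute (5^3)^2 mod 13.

(5)^3 ≡ 8 (mod 13)
(8)^2 ≡ 12 (mod 13)

12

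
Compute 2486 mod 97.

61

2486 = 25*97 + 61, so 2486 ≡ 61 (mod 97).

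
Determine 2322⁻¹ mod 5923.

By the extended Euclidean algorithm:
5923 = 2*2322 + 1279
2322 = 1*1279 + 1043
1279 = 1*1043 + 236
1043 = 4*236 + 99
236 = 2*99 + 38
99 = 2*38 + 23
38 = 1*23 + 15
23 = 1*15 + 8
15 = 1*8 + 7
8 = 1*7 + 1
7 = 7*1 + 0
gcd(2322, 5923) = 1, so the inverse exists.
Back-substitute for 1:
1 = 1*8 − 1*7
  = −1*15 + 2*8
  = 2*23 − 3*15
  = −3*38 + 5*23
  = 5*99 − 13*38
  = −13*236 + 31*99
  = 31*1043 − 137*236
  = −137*1279 + 168*1043
  = 168*2322 − 305*1279
  = −305*5923 + 778*2322
So 2322⁻¹ ≡ 778 (mod 5923).

778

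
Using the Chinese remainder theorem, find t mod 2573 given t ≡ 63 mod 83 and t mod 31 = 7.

1557

83⁻¹ mod 31: 83×3 ≡ 1 (mod 31), so 83⁻¹ ≡ 3.
t = 63 + 83×((7 − 63)×3 mod 31) = 63 + 83×18 = 1557.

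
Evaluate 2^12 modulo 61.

9

Using repeated squaring:
12 in binary is 1100, i.e. 12 = 8 + 4.
2^1 ≡ 2 (mod 61)
2^2 ≡ 2^2 = 4 (mod 61)
2^4 ≡ 4^2 = 16 (mod 61)
2^8 ≡ 16^2 = 256 ≡ 12 (mod 61)
2^12 = 2^8 × 2^4 ≡ 12 × 16 (mod 61).
12 × 16 = 192 ≡ 9 (mod 61).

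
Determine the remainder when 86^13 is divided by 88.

86^1 ≡ 86 (mod 88)
86^2 ≡ 86^2 = 7396 ≡ 4 (mod 88)
86^4 ≡ 4^2 = 16 (mod 88)
86^8 ≡ 16^2 = 256 ≡ 80 (mod 88)
86^13 = 86^8 * 86^4 * 86^1 ≡ 80 * 16 * 86 (mod 88).
Accumulate the product:
80 * 16 = 1280 ≡ 48
48 * 86 = 4128 ≡ 80

80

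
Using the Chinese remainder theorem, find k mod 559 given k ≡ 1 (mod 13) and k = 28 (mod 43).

157

13⁻¹ mod 43: 13×10 ≡ 1 (mod 43), so 13⁻¹ ≡ 10.
k = 1 + 13×((28 − 1)×10 mod 43) = 1 + 13×12 = 157.
Check: 157 mod 13 = 1, 157 mod 43 = 28. ✓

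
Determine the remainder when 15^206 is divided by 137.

88

By square-and-multiply:
15^1 ≡ 15 (mod 137)
15^2 ≡ 15^2 = 225 ≡ 88 (mod 137)
15^4 ≡ 88^2 = 7744 ≡ 72 (mod 137)
15^8 ≡ 72^2 = 5184 ≡ 115 (mod 137)
15^16 ≡ 115^2 = 13225 ≡ 73 (mod 137)
15^32 ≡ 73^2 = 5329 ≡ 123 (mod 137)
15^64 ≡ 123^2 = 15129 ≡ 59 (mod 137)
15^128 ≡ 59^2 = 3481 ≡ 56 (mod 137)
15^206 = 15^128 × 15^64 × 15^8 × 15^4 × 15^2 ≡ 56 × 59 × 115 × 72 × 88 (mod 137).
Accumulate the product:
56 × 59 = 3304 ≡ 16
16 × 115 = 1840 ≡ 59
59 × 72 = 4248 ≡ 1
1 × 88 = 88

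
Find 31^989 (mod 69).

31^1 ≡ 31 (mod 69)
31^2 ≡ 31^2 = 961 ≡ 64 (mod 69)
31^4 ≡ 64^2 = 4096 ≡ 25 (mod 69)
31^8 ≡ 25^2 = 625 ≡ 4 (mod 69)
31^16 ≡ 4^2 = 16 (mod 69)
31^32 ≡ 16^2 = 256 ≡ 49 (mod 69)
31^64 ≡ 49^2 = 2401 ≡ 55 (mod 69)
31^128 ≡ 55^2 = 3025 ≡ 58 (mod 69)
31^256 ≡ 58^2 = 3364 ≡ 52 (mod 69)
31^512 ≡ 52^2 = 2704 ≡ 13 (mod 69)
31^989 = 31^512 × 31^256 × 31^128 × 31^64 × 31^16 × 31^8 × 31^4 × 31^1 ≡ 13 × 52 × 58 × 55 × 16 × 4 × 25 × 31 (mod 69).
Accumulate the product:
13 × 52 = 676 ≡ 55
55 × 58 = 3190 ≡ 16
16 × 55 = 880 ≡ 52
52 × 16 = 832 ≡ 4
4 × 4 = 16
16 × 25 = 400 ≡ 55
55 × 31 = 1705 ≡ 49

49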